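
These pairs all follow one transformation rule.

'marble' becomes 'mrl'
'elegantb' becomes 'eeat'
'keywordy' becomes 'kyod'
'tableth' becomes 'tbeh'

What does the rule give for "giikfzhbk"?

gifhk

Each output is the input with this applied: keep every other character starting from the first (positions 1st, 3rd, 5th, ...).
On "giikfzhbk" that produces "gifhk".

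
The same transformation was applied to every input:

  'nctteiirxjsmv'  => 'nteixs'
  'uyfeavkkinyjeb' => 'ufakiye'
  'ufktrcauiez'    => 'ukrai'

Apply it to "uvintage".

What's happening: swap each adjacent pair of characters (1↔2, 3↔4, ...), then keep every other character starting from the second (positions 2nd, 4th, 6th, ...).
Applying that to "uvintage" gives "uitg".

uitg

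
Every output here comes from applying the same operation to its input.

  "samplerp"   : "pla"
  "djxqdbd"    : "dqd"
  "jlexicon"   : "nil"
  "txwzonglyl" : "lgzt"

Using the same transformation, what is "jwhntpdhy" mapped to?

yph

The rule is to reverse the string, then keep one character in every 3, starting at position 1 (positions 1st, 4th, 7th, ...).
Applying both steps to "jwhntpdhy": "yhdptnhwj", then "yph".
(Check on "jlexicon": → "nocixelj" → "nil" ✓)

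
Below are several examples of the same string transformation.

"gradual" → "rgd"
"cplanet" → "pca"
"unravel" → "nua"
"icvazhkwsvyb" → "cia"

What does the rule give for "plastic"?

lps

Each output is the input with this applied: swap each adjacent pair of characters (1↔2, 3↔4, ...), then keep only the first 3 characters.
"plastic" → "lpsaitc" → "lps".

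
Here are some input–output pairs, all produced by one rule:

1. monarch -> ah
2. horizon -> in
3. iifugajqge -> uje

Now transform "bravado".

The pattern: keep one character in every 3, starting at position 1 (positions 1st, 4th, 7th, ...), then delete the first character.
Working it through for "bravado": intermediate "bvo", final "vo".
(Check on "iifugajqge": → "iuje" → "uje" ✓)

vo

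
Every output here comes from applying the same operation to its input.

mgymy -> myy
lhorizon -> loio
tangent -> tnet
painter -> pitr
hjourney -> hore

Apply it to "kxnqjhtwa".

What's happening: keep every other character starting from the first (positions 1st, 3rd, 5th, ...).
For "kxnqjhtwa" the result is "knjta".

knjta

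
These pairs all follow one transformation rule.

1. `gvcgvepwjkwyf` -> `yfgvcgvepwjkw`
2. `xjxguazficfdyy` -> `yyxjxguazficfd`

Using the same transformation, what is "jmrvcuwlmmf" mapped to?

mfjmrvcuwlm

The transformation: move the last 2 characters to the front (rotate right by 2).
"jmrvcuwlmmf" → "mfjmrvcuwlm".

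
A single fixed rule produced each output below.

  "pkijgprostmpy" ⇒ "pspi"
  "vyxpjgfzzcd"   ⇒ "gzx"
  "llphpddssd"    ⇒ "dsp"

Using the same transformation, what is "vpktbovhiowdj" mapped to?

oidk

The rule is to keep one character in every 3, starting at position 3 (positions 3rd, 6th, 9th, ...), then move the first character to the end.
For "vpktbovhiowdj", step one produces "koid"; step two turns that into "oidk".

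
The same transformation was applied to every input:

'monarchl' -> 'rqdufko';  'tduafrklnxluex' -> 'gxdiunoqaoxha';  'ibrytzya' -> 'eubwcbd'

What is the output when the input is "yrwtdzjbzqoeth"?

uzwgcmectrhwk

In each case the input is transformed by: delete the first character, then shift every letter 3 places forward in the alphabet (wrapping around).
Applying both steps to "yrwtdzjbzqoeth": "rwtdzjbzqoeth", then "uzwgcmectrhwk".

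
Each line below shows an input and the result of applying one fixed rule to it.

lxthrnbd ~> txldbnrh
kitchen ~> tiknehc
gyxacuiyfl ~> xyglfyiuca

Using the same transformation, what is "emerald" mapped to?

Looking at the pairs, the operation is to reverse the string, then move the last 3 characters to the front (rotate right by 3).
Working it through for "emerald": intermediate "dlareme", final "emedlar".

emedlar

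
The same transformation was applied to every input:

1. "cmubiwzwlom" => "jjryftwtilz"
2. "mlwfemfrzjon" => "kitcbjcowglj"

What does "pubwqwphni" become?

frytntmekm

What's happening: shift every letter 3 places backward in the alphabet (wrapping around), then swap the first and last characters.
Starting from "pubwqwphni": after the first operation, "mrytntmekf"; after the second, "frytntmekm".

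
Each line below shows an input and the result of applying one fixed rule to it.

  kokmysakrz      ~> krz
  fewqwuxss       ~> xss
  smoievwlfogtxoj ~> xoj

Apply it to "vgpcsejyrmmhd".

The pattern: keep only the last 3 characters.
On "vgpcsejyrmmhd" that produces "mhd".

mhd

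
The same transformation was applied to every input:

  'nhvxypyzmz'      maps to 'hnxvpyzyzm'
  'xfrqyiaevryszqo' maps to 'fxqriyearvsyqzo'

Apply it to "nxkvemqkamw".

The transformation: swap each adjacent pair of characters (1↔2, 3↔4, ...).
For "nxkvemqkamw" the result is "xnvkmekqmaw".

xnvkmekqmaw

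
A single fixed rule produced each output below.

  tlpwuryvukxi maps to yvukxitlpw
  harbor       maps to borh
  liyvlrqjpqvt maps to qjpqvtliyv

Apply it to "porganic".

anicpo

The transformation: swap the front and back halves of the string, then delete the last 2 characters.
On "porganic": the first step gives "anicporg", and the second then gives "anicpo".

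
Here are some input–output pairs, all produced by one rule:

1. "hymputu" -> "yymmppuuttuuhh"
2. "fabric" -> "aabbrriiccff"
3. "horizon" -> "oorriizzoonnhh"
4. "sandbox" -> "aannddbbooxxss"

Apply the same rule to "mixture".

Looking at the pairs, the operation is to move the first character to the end, then double every character.
For "mixture", step one produces "ixturem"; step two turns that into "iixxttuurreemm".
(Check on "horizon": → "orizonh" → "oorriizzoonnhh" ✓)

iixxttuurreemm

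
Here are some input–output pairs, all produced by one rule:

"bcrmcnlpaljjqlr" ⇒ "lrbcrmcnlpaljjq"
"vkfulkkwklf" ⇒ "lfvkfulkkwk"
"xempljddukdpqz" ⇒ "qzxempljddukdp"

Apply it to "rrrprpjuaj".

ajrrrprpju

The transformation: move the last 2 characters to the front (rotate right by 2).
So "rrrprpjuaj" becomes "ajrrrprpju".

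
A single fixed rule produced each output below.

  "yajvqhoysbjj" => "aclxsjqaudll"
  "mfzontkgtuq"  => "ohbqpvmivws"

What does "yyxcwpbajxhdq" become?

aazeyrdclzjfs

In each case the input is transformed by: shift every letter 2 places forward in the alphabet (wrapping around).
Doing the same to "yyxcwpbajxhdq": "aazeyrdclzjfs".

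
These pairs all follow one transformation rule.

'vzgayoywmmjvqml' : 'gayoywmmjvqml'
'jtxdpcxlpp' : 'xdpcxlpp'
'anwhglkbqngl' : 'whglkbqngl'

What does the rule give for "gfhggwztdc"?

hggwztdc

Rule — delete the first 2 characters.
So "gfhggwztdc" becomes "hggwztdc".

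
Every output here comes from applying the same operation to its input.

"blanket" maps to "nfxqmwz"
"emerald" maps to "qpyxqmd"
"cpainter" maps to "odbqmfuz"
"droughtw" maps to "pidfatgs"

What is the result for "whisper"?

The rule is to shift every letter 12 places forward in the alphabet (wrapping around), then take characters alternately from the front and the back (1st, last, 2nd, 2nd-last, ...).
Working it through for "whisper": intermediate "ituebqd", final "idtqube".

idtqube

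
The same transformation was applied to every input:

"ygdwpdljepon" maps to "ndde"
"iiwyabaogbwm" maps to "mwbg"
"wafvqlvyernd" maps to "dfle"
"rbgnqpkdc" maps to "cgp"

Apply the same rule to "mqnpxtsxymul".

The transformation: keep one character in every 3, starting at position 3 (positions 3rd, 6th, 9th, ...), then move the last character to the front.
Applying that to "mqnpxtsxymul" gives "lnty".

lnty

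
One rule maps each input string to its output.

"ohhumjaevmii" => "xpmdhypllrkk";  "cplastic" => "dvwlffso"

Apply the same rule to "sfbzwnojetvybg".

What's happening: shift every letter 3 places forward in the alphabet (wrapping around), then move the first 3 characters to the end (rotate left by 3).
On "sfbzwnojetvybg": the first step gives "vieczqrmhwybej", and the second then gives "czqrmhwybejvie".

czqrmhwybejvie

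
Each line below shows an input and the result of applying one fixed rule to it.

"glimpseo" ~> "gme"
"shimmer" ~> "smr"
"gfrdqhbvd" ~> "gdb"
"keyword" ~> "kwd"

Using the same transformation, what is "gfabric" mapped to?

gbc

Rule — keep one character in every 3, starting at position 1 (positions 1st, 4th, 7th, ...).
Applying that to "gfabric" gives "gbc".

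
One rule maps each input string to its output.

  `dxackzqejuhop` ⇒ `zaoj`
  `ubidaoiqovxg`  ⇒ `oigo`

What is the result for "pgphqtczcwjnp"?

Each output is the input with this applied: keep one character in every 3, starting at position 3 (positions 3rd, 6th, 9th, ...), then swap each adjacent pair of characters (1↔2, 3↔4, ...).
"pgphqtczcwjnp" → "ptcn" → "tpnc".

tpnc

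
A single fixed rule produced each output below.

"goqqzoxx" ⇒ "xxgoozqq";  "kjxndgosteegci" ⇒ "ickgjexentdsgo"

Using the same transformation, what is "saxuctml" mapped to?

lmstacxu

What's happening: move the last character to the front, then take characters alternately from the front and the back (1st, last, 2nd, 2nd-last, ...).
Applying that to "saxuctml" gives "lmstacxu".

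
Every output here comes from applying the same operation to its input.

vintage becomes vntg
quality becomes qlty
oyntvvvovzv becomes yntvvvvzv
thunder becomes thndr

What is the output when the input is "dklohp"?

The transformation: remove every vowel.
For "dklohp" the result is "dklhp".

dklhp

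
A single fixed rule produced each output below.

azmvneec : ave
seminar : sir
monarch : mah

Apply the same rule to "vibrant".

Each output is the input with this applied: keep one character in every 3, starting at position 1 (positions 1st, 4th, 7th, ...).
For "vibrant" the result is "vrt".

vrt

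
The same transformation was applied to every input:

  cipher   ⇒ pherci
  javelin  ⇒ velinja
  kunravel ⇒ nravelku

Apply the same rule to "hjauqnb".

auqnbhj

The transformation: move the first 2 characters to the end (rotate left by 2).
Doing the same to "hjauqnb": "auqnbhj".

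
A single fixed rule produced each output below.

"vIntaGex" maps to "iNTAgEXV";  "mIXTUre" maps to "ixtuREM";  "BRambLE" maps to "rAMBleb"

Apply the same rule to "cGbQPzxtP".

Rule — flip the case of every letter, then move the first character to the end.
"cGbQPzxtP" → "CgBqpZXTp" → "gBqpZXTpC".

gBqpZXTpC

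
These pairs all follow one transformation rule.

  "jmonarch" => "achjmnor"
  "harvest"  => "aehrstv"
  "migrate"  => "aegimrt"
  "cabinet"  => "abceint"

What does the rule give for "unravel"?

Each output is the input with this applied: sort the characters into alphabetical order.
So "unravel" becomes "aelnruv".

aelnruv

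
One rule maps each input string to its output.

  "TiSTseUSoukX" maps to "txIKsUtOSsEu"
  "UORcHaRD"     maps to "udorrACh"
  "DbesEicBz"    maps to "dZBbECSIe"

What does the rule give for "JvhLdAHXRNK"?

jkVnHrlxDha

What's happening: flip the case of every letter, then take characters alternately from the front and the back (1st, last, 2nd, 2nd-last, ...).
Working it through for "JvhLdAHXRNK": intermediate "jVHlDahxrnk", final "jkVnHrlxDha".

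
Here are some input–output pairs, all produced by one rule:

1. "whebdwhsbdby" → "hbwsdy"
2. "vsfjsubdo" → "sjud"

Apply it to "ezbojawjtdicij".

Looking at the pairs, the operation is to keep every other character starting from the second (positions 2nd, 4th, 6th, ...).
So "ezbojawjtdicij" becomes "zoajdcj".

zoajdcj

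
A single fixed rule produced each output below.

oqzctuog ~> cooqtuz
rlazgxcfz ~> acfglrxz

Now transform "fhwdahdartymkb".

What's happening: delete the last character, then sort the characters into alphabetical order.
Applying that to "fhwdahdartymkb" gives "aaddfhhkmrtwy".

aaddfhhkmrtwy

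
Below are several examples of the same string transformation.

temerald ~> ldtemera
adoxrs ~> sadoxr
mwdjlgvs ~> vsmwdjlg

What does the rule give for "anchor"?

Looking at the pairs, the operation is to move the first 2 characters to the end (rotate left by 2), then swap the front and back halves of the string.
Starting from "anchor": after the first operation, "choran"; after the second, "rancho".

rancho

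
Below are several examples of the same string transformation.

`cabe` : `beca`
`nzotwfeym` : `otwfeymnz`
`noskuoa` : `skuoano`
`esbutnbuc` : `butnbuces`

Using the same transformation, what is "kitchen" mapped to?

tchenki

What's happening: move the first 2 characters to the end (rotate left by 2).
For "kitchen" the result is "tchenki".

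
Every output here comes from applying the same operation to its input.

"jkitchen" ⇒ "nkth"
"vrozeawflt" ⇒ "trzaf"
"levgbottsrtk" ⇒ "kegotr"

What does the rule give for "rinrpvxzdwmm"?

What's happening: move the last character to the front, then keep every other character starting from the first (positions 1st, 3rd, 5th, ...).
On "rinrpvxzdwmm": the first step gives "mrinrpvxzdwm", and the second then gives "mirvzw".

mirvzw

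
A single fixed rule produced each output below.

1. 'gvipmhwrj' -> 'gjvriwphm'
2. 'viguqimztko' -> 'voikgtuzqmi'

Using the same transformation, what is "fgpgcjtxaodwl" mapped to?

Rule — take characters alternately from the front and the back (1st, last, 2nd, 2nd-last, ...).
So "fgpgcjtxaodwl" becomes "flgwpdgocajxt".

flgwpdgocajxt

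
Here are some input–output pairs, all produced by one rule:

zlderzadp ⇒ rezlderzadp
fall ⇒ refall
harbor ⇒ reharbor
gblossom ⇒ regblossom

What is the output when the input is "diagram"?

rediagram

The transformation: prepend "re".
For "diagram" the result is "rediagram".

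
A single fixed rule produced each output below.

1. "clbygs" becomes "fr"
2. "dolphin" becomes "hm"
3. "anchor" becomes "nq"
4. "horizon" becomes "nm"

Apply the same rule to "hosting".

Rule — shift every letter 1 place backward in the alphabet (wrapping around), then keep only the last 2 characters.
Applying both steps to "hosting": "gnrshmf", then "mf".
(Check on "horizon": → "gnqhynm" → "nm" ✓)

mf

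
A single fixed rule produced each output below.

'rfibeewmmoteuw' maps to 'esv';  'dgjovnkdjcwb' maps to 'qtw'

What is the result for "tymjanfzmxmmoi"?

glz

What's happening: shift every letter 13 places forward in the alphabet (wrapping around) — i.e. ROT13, then keep only the first 3 characters.
Starting from "tymjanfzmxmmoi": after the first operation, "glzwnasmzkzzbv"; after the second, "glz".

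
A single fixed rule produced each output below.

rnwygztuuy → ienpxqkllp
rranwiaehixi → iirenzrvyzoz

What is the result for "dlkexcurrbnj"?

Rule — shift every letter 9 places backward in the alphabet (wrapping around).
So "dlkexcurrbnj" becomes "ucbvotliisea".

ucbvotliisea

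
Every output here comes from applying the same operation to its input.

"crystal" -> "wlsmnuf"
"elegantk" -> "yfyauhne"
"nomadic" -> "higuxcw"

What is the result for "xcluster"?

The pattern: shift every letter 6 places backward in the alphabet (wrapping around).
Applying that to "xcluster" gives "rwfomnyl".

rwfomnyl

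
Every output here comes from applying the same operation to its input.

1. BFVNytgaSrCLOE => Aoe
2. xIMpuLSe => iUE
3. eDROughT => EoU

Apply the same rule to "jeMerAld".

EEa

The pattern: flip the case of every letter, then keep only the vowels.
Starting from "jeMerAld": after the first operation, "JEmERaLD"; after the second, "EEa".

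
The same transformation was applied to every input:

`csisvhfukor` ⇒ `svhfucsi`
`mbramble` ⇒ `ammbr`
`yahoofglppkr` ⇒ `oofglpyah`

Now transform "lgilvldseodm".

The rule is to delete the last 3 characters, then move the first 3 characters to the end (rotate left by 3).
Working it through for "lgilvldseodm": intermediate "lgilvldse", final "lvldselgi".
(Check on "csisvhfukor": → "csisvhfu" → "svhfucsi" ✓)

lvldselgi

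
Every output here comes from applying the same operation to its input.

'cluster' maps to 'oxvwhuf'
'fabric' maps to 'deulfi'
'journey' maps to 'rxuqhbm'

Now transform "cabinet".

Looking at the pairs, the operation is to move the first character to the end, then shift every letter 3 places forward in the alphabet (wrapping around).
Working it through for "cabinet": intermediate "abinetc", final "delqhwf".

delqhwf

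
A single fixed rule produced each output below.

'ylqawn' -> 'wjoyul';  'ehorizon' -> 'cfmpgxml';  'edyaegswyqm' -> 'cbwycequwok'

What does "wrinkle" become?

In each case the input is transformed by: shift every letter 2 places backward in the alphabet (wrapping around).
Doing the same to "wrinkle": "upglijc".

upglijc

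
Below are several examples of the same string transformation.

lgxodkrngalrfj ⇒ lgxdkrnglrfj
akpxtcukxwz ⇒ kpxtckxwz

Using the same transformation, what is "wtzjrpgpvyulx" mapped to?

wtzjrpgpvylx

The pattern: remove every vowel.
Doing the same to "wtzjrpgpvyulx": "wtzjrpgpvylx".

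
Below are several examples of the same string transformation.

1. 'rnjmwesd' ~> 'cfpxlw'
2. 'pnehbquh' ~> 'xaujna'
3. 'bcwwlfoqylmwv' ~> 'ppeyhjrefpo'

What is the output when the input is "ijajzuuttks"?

tcsnnmmdl

The pattern: delete the first 2 characters, then shift every letter 7 places backward in the alphabet (wrapping around).
On "ijajzuuttks": the first step gives "ajzuuttks", and the second then gives "tcsnnmmdl".
(Check on "bcwwlfoqylmwv": → "wwlfoqylmwv" → "ppeyhjrefpo" ✓)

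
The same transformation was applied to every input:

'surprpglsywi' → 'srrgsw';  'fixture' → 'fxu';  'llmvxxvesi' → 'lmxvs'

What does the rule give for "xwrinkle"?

xrnl

The rule is to swap each adjacent pair of characters (1↔2, 3↔4, ...), then keep every other character starting from the second (positions 2nd, 4th, 6th, ...).
On "xwrinkle" that produces "xrnl".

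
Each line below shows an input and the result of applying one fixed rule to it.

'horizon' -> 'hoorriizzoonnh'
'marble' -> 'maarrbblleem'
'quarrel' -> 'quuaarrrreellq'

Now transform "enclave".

Each output is the input with this applied: double every character, then move the first character to the end.
Starting from "enclave": after the first operation, "eennccllaavvee"; after the second, "ennccllaavveee".
(Check on "marble": → "mmaarrbbllee" → "maarrbblleem" ✓)

ennccllaavveee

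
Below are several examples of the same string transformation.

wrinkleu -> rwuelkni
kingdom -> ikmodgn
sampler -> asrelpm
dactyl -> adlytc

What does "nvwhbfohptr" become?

The rule is to reverse the string, then move the last 2 characters to the front (rotate right by 2).
Applying both steps to "nvwhbfohptr": "rtphofbhwvn", then "vnrtphofbhw".

vnrtphofbhw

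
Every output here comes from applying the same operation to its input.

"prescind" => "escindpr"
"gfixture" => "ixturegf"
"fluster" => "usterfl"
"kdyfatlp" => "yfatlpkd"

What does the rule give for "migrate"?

Rule — move the first 2 characters to the end (rotate left by 2).
For "migrate" the result is "gratemi".

gratemi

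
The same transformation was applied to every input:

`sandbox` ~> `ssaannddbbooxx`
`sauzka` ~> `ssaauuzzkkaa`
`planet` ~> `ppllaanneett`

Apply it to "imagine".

Rule — double every character.
On "imagine" that produces "iimmaaggiinnee".

iimmaaggiinnee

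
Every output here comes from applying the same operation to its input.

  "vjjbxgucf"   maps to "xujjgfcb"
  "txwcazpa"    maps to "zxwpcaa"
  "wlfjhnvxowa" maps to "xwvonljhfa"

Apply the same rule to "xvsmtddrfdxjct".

xvttsrmjfdddc

Looking at the pairs, the operation is to delete the first character, then sort the characters into reverse alphabetical order.
Starting from "xvsmtddrfdxjct": after the first operation, "vsmtddrfdxjct"; after the second, "xvttsrmjfdddc".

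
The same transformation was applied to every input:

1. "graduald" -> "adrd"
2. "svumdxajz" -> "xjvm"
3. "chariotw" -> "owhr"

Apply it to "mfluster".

trfu

In each case the input is transformed by: keep every other character starting from the second (positions 2nd, 4th, 6th, ...), then swap the front and back halves of the string.
Applying both steps to "mfluster": "futr", then "trfu".
(Check on "graduald": → "rdad" → "adrd" ✓)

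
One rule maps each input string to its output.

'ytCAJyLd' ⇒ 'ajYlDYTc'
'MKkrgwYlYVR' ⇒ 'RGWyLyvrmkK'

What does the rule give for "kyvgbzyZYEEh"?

In each case the input is transformed by: move the first 3 characters to the end (rotate left by 3), then flip the case of every letter.
Applying both steps to "kyvgbzyZYEEh": "gbzyZYEEhkyv", then "GBZYzyeeHKYV".

GBZYzyeeHKYV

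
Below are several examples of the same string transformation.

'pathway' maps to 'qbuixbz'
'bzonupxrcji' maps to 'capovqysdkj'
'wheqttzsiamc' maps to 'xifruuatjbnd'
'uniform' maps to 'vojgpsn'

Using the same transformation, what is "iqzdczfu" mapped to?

jraedagv

The transformation: shift every letter 1 place forward in the alphabet (wrapping around).
On "iqzdczfu" that produces "jraedagv".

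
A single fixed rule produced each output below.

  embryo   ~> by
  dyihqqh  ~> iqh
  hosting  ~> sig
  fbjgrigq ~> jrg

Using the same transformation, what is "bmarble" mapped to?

abe

Each output is the input with this applied: delete the first character, then keep every other character starting from the second (positions 2nd, 4th, 6th, ...).
For "bmarble", step one produces "marble"; step two turns that into "abe".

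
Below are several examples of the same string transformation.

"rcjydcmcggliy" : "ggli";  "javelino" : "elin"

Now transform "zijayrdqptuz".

qptu

Rule — move the last character to the front, then keep only the last 4 characters.
On "zijayrdqptuz": the first step gives "zzijayrdqptu", and the second then gives "qptu".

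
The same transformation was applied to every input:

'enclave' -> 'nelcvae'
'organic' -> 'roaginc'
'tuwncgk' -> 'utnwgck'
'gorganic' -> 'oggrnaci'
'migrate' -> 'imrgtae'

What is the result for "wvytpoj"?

vwtyopj

What's happening: swap each adjacent pair of characters (1↔2, 3↔4, ...).
For "wvytpoj" the result is "vwtyopj".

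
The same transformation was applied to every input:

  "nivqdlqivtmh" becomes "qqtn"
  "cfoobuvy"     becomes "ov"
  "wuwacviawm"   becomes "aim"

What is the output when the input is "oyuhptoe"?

In each case the input is transformed by: move the first character to the end, then keep one character in every 3, starting at position 3 (positions 3rd, 6th, 9th, ...).
"oyuhptoe" → "ho".
(Check on "wuwacviawm": → "uwacviawmw" → "aim" ✓)

ho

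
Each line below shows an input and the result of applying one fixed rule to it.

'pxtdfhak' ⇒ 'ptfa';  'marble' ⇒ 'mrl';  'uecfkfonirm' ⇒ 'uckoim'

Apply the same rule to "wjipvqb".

wivb

The pattern: keep every other character starting from the first (positions 1st, 3rd, 5th, ...).
So "wjipvqb" becomes "wivb".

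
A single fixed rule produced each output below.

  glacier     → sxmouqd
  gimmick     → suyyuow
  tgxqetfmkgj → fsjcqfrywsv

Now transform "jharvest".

vtmdhqef

The transformation: shift every letter 12 places forward in the alphabet (wrapping around).
"jharvest" → "vtmdhqef".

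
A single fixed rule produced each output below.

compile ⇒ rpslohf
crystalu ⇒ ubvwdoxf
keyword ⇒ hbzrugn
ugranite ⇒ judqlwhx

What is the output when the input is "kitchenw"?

Each output is the input with this applied: move the first character to the end, then shift every letter 3 places forward in the alphabet (wrapping around).
So "kitchenw" becomes "lwfkhqzn".

lwfkhqzn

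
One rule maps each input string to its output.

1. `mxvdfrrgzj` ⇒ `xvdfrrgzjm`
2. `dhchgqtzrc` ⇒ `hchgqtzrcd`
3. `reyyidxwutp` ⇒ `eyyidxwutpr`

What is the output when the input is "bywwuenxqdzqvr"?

ywwuenxqdzqvrb

The transformation: move the first character to the end.
On "bywwuenxqdzqvr" that produces "ywwuenxqdzqvrb".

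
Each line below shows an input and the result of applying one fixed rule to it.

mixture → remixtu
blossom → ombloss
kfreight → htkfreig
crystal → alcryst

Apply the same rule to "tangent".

nttange

The transformation: move the last 2 characters to the front (rotate right by 2).
On "tangent" that produces "nttange".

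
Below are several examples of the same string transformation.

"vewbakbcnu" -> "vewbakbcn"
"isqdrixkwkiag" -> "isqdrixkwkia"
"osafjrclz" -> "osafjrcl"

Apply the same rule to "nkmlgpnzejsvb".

What's happening: delete the last character.
"nkmlgpnzejsvb" → "nkmlgpnzejsv".

nkmlgpnzejsv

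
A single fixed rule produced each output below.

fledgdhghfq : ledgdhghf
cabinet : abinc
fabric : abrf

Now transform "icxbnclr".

cxbnci

What's happening: delete the last 2 characters, then move the first character to the end.
On "icxbnclr": the first step gives "icxbnc", and the second then gives "cxbnci".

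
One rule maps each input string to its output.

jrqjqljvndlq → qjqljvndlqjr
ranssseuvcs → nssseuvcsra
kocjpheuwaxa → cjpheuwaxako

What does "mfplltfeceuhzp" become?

plltfeceuhzpmf

What's happening: move the first 2 characters to the end (rotate left by 2).
Applying that to "mfplltfeceuhzp" gives "plltfeceuhzpmf".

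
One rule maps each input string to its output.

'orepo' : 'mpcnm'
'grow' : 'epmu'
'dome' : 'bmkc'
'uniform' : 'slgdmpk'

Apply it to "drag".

The rule is to shift every letter 2 places backward in the alphabet (wrapping around).
So "drag" becomes "bpye".

bpye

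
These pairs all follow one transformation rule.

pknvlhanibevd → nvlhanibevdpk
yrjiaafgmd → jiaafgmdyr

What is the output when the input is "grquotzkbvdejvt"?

Each output is the input with this applied: move the first 2 characters to the end (rotate left by 2).
So "grquotzkbvdejvt" becomes "quotzkbvdejvtgr".

quotzkbvdejvtgr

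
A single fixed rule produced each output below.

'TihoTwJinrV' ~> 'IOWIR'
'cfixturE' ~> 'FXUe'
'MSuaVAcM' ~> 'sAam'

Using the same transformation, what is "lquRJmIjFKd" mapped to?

QrMJk

In each case the input is transformed by: flip the case of every letter, then keep every other character starting from the second (positions 2nd, 4th, 6th, ...).
For "lquRJmIjFKd", step one produces "LQUrjMiJfkD"; step two turns that into "QrMJk".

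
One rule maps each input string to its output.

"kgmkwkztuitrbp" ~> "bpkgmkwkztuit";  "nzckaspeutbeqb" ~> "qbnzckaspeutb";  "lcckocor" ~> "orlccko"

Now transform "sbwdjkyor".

Rule — move the last 2 characters to the front (rotate right by 2), then delete the last character.
Starting from "sbwdjkyor": after the first operation, "orsbwdjky"; after the second, "orsbwdjk".

orsbwdjk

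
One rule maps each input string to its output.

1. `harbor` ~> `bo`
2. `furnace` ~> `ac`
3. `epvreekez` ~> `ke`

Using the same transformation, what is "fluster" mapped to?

Rule — move the last character to the front, then keep only the last 2 characters.
On "fluster": the first step gives "rfluste", and the second then gives "te".

te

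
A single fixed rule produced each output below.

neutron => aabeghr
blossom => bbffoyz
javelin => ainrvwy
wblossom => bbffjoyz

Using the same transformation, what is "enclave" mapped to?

ainprry

What's happening: shift every letter 13 places forward in the alphabet (wrapping around) — i.e. ROT13, then sort the characters into alphabetical order.
"enclave" → "rapynir" → "ainprry".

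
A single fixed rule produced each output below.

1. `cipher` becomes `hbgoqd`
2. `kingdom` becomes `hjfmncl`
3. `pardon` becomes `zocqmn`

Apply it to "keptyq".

djsopx

Looking at the pairs, the operation is to swap each adjacent pair of characters (1↔2, 3↔4, ...), then shift every letter 1 place backward in the alphabet (wrapping around).
For "keptyq", step one produces "ektpqy"; step two turns that into "djsopx".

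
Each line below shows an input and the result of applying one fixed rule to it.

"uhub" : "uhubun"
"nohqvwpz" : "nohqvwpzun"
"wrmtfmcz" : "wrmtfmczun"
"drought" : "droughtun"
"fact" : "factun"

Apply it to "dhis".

In each case the input is transformed by: append "un".
For "dhis" the result is "dhisun".

dhisun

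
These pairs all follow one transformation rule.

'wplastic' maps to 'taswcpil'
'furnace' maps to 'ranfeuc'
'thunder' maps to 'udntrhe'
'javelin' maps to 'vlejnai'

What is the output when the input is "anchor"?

ocharn

Each output is the input with this applied: take characters alternately from the front and the back (1st, last, 2nd, 2nd-last, ...), then move the last 3 characters to the front (rotate right by 3).
"anchor" → "arnoch" → "ocharn".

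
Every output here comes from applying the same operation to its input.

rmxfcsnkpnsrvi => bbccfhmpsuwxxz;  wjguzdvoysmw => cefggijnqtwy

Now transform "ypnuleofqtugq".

aadeeiopqvxyz

Each output is the input with this applied: shift every letter 10 places forward in the alphabet (wrapping around), then sort the characters into alphabetical order.
For "ypnuleofqtugq", step one produces "izxevoypadeqa"; step two turns that into "aadeeiopqvxyz".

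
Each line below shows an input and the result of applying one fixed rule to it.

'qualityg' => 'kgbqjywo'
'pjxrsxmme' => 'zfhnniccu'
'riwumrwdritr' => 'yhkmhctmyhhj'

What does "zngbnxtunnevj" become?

Rule — swap each adjacent pair of characters (1↔2, 3↔4, ...), then shift every letter 10 places backward in the alphabet (wrapping around).
Starting from "zngbnxtunnevj": after the first operation, "nzbgxnutnnvej"; after the second, "dprwndkjddluz".

dprwndkjddluz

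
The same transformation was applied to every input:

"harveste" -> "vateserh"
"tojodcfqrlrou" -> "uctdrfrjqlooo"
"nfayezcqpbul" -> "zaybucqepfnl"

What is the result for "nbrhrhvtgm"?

vbtgrhrhnm

Looking at the pairs, the operation is to sort the characters into reverse alphabetical order, then take characters alternately from the front and the back (1st, last, 2nd, 2nd-last, ...).
"nbrhrhvtgm" → "vbtgrhrhnm".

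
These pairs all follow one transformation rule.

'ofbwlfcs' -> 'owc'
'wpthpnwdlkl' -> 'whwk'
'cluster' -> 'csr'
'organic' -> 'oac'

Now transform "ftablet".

fbt

What's happening: keep one character in every 3, starting at position 1 (positions 1st, 4th, 7th, ...).
On "ftablet" that produces "fbt".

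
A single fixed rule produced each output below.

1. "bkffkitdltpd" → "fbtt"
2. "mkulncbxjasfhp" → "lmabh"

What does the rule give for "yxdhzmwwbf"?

hyfw

In each case the input is transformed by: keep one character in every 3, starting at position 1 (positions 1st, 4th, 7th, ...), then swap each adjacent pair of characters (1↔2, 3↔4, ...).
"yxdhzmwwbf" → "yhwf" → "hyfw".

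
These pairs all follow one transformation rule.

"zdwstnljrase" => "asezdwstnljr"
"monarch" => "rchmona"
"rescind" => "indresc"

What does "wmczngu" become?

The pattern: move the last 3 characters to the front (rotate right by 3).
Doing the same to "wmczngu": "nguwmcz".

nguwmcz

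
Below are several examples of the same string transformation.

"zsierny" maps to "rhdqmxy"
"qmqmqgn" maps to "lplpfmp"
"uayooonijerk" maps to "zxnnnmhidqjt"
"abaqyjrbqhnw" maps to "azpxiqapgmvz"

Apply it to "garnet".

zqmdsf

The transformation: shift every letter 1 place backward in the alphabet (wrapping around), then move the first character to the end.
On "garnet": the first step gives "fzqmds", and the second then gives "zqmdsf".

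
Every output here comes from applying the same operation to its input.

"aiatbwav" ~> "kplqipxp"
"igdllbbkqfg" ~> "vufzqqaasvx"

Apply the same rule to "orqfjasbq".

What's happening: reverse the string, then shift every letter 11 places backward in the alphabet (wrapping around).
"orqfjasbq" → "qbsajfqro" → "fqhpyufgd".
(Check on "igdllbbkqfg": → "gfqkbblldgi" → "vufzqqaasvx" ✓)

fqhpyufgd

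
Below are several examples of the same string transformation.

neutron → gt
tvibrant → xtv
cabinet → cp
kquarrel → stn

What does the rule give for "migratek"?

kcm

The pattern: shift every letter 2 places forward in the alphabet (wrapping around), then keep one character in every 3, starting at position 2 (positions 2nd, 5th, 8th, ...).
For "migratek", step one produces "okitcvgm"; step two turns that into "kcm".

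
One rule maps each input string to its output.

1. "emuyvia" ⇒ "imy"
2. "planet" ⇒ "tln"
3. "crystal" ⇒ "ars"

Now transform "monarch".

The rule is to keep every other character starting from the second (positions 2nd, 4th, 6th, ...), then move the last character to the front.
For "monarch", step one produces "oac"; step two turns that into "coa".

coa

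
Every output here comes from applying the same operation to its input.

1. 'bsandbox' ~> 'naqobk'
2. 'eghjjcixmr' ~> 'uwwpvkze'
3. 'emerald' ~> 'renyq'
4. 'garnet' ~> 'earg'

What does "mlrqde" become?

edqr

In each case the input is transformed by: delete the first 2 characters, then shift every letter 13 places forward in the alphabet (wrapping around) — i.e. ROT13.
Working it through for "mlrqde": intermediate "rqde", final "edqr".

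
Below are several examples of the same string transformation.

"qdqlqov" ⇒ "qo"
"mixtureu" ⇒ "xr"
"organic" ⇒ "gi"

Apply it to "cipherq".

pr

The transformation: keep one character in every 3, starting at position 3 (positions 3rd, 6th, 9th, ...).
"cipherq" → "pr".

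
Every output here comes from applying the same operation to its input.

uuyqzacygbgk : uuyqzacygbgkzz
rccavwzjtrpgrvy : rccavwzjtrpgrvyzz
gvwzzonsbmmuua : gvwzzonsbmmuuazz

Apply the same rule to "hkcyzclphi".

Rule — append "zz".
"hkcyzclphi" → "hkcyzclphizz".

hkcyzclphizz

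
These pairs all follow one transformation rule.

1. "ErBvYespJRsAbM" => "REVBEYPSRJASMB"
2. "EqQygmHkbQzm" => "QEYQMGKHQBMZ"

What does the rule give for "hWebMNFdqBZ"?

WHBENMDFBQZ

Rule — swap each adjacent pair of characters (1↔2, 3↔4, ...), then convert every letter to uppercase.
"hWebMNFdqBZ" → "WhbeNMdFBqZ" → "WHBENMDFBQZ".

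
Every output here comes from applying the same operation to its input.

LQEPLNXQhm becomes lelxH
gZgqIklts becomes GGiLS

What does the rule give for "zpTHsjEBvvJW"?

The rule is to flip the case of every letter, then keep every other character starting from the first (positions 1st, 3rd, 5th, ...).
So "zpTHsjEBvvJW" becomes "ZtSeVj".
(Check on "LQEPLNXQhm": → "lqeplnxqHM" → "lelxH" ✓)

ZtSeVj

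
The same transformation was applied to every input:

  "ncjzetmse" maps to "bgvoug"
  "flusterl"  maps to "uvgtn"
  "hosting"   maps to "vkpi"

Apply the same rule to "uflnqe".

The rule is to delete the first 3 characters, then shift every letter 2 places forward in the alphabet (wrapping around).
For "uflnqe" the result is "psg".

psg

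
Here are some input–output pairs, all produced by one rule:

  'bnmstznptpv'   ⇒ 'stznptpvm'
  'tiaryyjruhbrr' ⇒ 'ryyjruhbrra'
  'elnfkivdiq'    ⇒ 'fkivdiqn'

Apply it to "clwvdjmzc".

In each case the input is transformed by: delete the first 2 characters, then move the first character to the end.
On "clwvdjmzc": the first step gives "wvdjmzc", and the second then gives "vdjmzcw".
(Check on "elnfkivdiq": → "nfkivdiq" → "fkivdiqn" ✓)

vdjmzcw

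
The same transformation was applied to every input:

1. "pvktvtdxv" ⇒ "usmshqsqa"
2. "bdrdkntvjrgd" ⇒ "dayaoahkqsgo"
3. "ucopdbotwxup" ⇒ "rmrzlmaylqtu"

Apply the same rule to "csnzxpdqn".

The pattern: move the last 2 characters to the front (rotate right by 2), then shift every letter 3 places backward in the alphabet (wrapping around).
Starting from "csnzxpdqn": after the first operation, "qncsnzxpd"; after the second, "nkzpkwuma".

nkzpkwuma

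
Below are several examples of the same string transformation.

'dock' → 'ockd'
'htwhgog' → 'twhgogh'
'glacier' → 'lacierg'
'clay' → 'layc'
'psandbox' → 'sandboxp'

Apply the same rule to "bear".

In each case the input is transformed by: move the first character to the end.
For "bear" the result is "earb".

earb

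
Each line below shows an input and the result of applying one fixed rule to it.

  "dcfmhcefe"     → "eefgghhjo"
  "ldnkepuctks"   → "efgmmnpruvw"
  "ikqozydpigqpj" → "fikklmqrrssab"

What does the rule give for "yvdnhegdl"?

The pattern: sort the characters into alphabetical order, then shift every letter 2 places forward in the alphabet (wrapping around).
Applying both steps to "yvdnhegdl": "ddeghlnvy", then "ffgijnpxa".

ffgijnpxa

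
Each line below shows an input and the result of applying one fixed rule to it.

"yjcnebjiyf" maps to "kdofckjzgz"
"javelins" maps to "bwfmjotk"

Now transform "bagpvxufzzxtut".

Each output is the input with this applied: shift every letter 1 place forward in the alphabet (wrapping around), then move the first character to the end.
Applying both steps to "bagpvxufzzxtut": "cbhqwyvgaayuvu", then "bhqwyvgaayuvuc".

bhqwyvgaayuvuc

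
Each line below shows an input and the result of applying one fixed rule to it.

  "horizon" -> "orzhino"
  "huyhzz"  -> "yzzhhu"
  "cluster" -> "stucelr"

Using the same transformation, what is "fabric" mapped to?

firabc

The pattern: sort the characters into alphabetical order, then move the last 3 characters to the front (rotate right by 3).
On "fabric" that produces "firabc".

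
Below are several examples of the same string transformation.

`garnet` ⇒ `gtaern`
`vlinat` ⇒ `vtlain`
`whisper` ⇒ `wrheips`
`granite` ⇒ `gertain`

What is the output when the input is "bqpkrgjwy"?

Each output is the input with this applied: take characters alternately from the front and the back (1st, last, 2nd, 2nd-last, ...).
"bqpkrgjwy" → "byqwpjkgr".

byqwpjkgr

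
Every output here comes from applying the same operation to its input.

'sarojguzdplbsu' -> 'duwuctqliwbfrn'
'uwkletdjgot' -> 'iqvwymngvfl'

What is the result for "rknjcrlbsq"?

The transformation: move the last 3 characters to the front (rotate right by 3), then shift every letter 2 places forward in the alphabet (wrapping around).
Starting from "rknjcrlbsq": after the first operation, "bsqrknjcrl"; after the second, "dustmpletn".

dustmpletn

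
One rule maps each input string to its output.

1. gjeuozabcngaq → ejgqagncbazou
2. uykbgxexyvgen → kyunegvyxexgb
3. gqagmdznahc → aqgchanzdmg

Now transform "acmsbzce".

mcaeczbs

Each output is the input with this applied: move the first 3 characters to the end (rotate left by 3), then reverse the string.
"acmsbzce" → "sbzceacm" → "mcaeczbs".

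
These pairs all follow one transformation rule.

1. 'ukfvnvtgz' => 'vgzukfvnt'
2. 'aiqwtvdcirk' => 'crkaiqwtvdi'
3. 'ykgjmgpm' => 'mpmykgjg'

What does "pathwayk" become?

The transformation: move the last 3 characters to the front (rotate right by 3), then swap the first and last characters.
"pathwayk" → "wykpatha".

wykpatha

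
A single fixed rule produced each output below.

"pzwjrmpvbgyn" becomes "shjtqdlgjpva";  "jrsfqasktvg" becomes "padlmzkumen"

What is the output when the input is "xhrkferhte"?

nyrblezylb

What's happening: shift every letter 6 places backward in the alphabet (wrapping around), then move the last 2 characters to the front (rotate right by 2).
"xhrkferhte" → "rblezylbny" → "nyrblezylb".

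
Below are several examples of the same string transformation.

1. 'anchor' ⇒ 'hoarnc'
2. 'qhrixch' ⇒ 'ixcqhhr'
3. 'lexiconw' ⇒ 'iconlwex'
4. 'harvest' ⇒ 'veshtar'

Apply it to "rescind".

The rule is to swap the first and last characters, then move the first 3 characters to the end (rotate left by 3).
Starting from "rescind": after the first operation, "descinr"; after the second, "cinrdes".

cinrdes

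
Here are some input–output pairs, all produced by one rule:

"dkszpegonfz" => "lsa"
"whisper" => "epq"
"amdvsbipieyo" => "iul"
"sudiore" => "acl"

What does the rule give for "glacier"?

oti

What's happening: shift every letter 8 places forward in the alphabet (wrapping around), then keep only the first 3 characters.
For "glacier", step one produces "otikqmz"; step two turns that into "oti".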